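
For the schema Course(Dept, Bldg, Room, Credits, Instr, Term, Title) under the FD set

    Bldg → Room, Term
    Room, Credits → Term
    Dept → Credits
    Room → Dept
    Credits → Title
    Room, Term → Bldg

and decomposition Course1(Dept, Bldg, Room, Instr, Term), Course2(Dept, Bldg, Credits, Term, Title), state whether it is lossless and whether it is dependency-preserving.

Lossless test: (Dept, Bldg, Term)⁺ = {Dept, Bldg, Room, Credits, Term, Title}, which contains all of one fragment — lossless.
Dependency preservation: Room, Credits → Term is not contained in any single fragment, but the restricted closure of its left-hand side across the fragments still reaches the right-hand side; the remaining FDs each lie inside some fragment. All dependencies are preserved.

lossless and dependency-preserving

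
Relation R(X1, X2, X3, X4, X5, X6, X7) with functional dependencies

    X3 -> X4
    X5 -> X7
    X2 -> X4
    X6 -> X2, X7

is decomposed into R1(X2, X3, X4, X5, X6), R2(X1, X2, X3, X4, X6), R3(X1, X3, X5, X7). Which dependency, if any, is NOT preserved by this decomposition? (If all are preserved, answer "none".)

X6 -> X2, X7

Check X6 → X2, X7: no single fragment contains all of {X2, X6, X7}, and the restricted closure of {X6} across the fragments never reaches {X2, X7}.
X3 → X4 is preserved.
X5 → X7 is preserved.
X2 → X4 is preserved.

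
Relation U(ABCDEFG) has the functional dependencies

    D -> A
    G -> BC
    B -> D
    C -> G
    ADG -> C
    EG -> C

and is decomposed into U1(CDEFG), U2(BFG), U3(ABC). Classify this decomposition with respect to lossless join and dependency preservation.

lossless but not dependency-preserving

Lossless test (chase): Rows 1 and 2 agree on G; apply G→BC and equate their BC entries. Rows 1 and 2 agree on B; apply B→D and equate their D entries. Rows 1 and 3 agree on B; apply B→D and equate their D entries. Rows 1 and 3 agree on C; apply C→G and equate their G entries. Rows 1 and 2 agree on D; apply D→A and equate their A entries. Rows 1 and 3 agree on D; apply D→A and equate their A entries. Row 1 is now all distinguished symbols — the join is lossless.
Dependency preservation: the restricted closure of {D} across the fragments never reaches {A}, so D → A cannot be enforced without a join — not preserved.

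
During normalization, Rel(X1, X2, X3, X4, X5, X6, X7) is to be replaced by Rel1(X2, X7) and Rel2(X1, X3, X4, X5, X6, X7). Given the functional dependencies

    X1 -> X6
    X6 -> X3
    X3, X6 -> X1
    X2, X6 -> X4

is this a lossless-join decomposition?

Common attributes: Rel1 ∩ Rel2 = {X7}.
No dependency enlarges {X7}, so (X7)⁺ = {X7}.
The closure contains neither all of Rel1 = {X2, X7} nor all of Rel2 = {X1, X3, X4, X5, X6, X7}, so the common attributes are not a superkey of either fragment. The join is lossy.

No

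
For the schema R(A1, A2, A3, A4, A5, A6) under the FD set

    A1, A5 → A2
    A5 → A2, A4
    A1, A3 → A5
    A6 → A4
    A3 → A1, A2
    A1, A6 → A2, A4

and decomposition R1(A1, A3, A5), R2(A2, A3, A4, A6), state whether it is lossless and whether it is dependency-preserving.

lossless but not dependency-preserving

Lossless test: (A3)⁺ = {A1, A2, A3, A4, A5}, which contains all of one fragment — lossless.
Dependency preservation: the restricted closure of {A1, A5} across the fragments never reaches {A2}, so A1, A5 → A2 cannot be enforced without a join — not preserved.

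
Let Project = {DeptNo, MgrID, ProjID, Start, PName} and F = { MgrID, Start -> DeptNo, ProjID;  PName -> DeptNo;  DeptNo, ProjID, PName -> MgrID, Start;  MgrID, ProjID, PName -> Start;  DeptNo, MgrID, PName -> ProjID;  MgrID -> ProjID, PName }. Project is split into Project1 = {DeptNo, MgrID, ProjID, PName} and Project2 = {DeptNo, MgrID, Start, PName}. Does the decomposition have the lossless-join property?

Common attributes: Project1 ∩ Project2 = {DeptNo, MgrID, PName}.
Closure of {DeptNo, MgrID, PName}: DeptNo, MgrID, PName → ProjID applies, adding ProjID; DeptNo, ProjID, PName → MgrID, Start applies, adding Start. So (DeptNo, MgrID, PName)⁺ = {DeptNo, MgrID, ProjID, Start, PName}.
This closure contains every attribute of Project1, so Project1 ∩ Project2 → Project1. The join is lossless.

Yes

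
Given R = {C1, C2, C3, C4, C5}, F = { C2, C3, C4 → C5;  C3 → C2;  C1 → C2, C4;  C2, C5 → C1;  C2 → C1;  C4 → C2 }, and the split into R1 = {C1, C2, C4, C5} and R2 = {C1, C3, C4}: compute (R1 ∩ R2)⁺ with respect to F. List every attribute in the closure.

R1 ∩ R2 = {C1, C4}.
C1 → C2, C4 applies, adding C2
Closure: {C1, C2, C4}.

C1, C2, C4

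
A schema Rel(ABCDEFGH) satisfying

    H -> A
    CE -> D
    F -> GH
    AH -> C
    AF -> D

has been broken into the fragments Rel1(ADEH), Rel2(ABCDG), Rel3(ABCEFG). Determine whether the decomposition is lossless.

No

Chase test. Columns are ABCDEFGH; row i has aⱼ where attribute j ∈ Reli, else bᵢⱼ.
Initial tableau (one row per fragment):
  row 1: a1 b12 b13 a4 a5 b16 b17 a8
  row 2: a1 a2 a3 a4 b25 b26 a7 b28
  row 3: a1 a2 a3 b34 a5 a6 a7 b38
No row becomes fully distinguished — the join is lossy.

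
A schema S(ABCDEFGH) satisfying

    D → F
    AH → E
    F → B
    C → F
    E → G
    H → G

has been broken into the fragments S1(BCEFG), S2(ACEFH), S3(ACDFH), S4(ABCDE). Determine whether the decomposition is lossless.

Yes

Chase test. Columns are ABCDEFGH; row i has aⱼ where attribute j ∈ Si, else bᵢⱼ.
Initial tableau (one row per fragment):
  row 1: b11 a2 a3 b14 a5 a6 a7 b18
  row 2: a1 b22 a3 b24 a5 a6 b27 a8
  row 3: a1 b32 a3 a4 b35 a6 b37 a8
  row 4: a1 a2 a3 a4 a5 b46 b47 b48
Rows 3 and 4 agree on D; apply D→F and equate their F entries.
Rows 2 and 3 agree on AH; apply AH→E and equate their E entries.
Rows 1 and 2 agree on F; apply F→B and equate their B entries.
Rows 1 and 3 agree on F; apply F→B and equate their B entries.
Rows 1 and 2 agree on E; apply E→G and equate their G entries.
Rows 1 and 3 agree on E; apply E→G and equate their G entries.
Rows 1 and 4 agree on E; apply E→G and equate their G entries.
Row 3 is now all distinguished symbols — the join is lossless.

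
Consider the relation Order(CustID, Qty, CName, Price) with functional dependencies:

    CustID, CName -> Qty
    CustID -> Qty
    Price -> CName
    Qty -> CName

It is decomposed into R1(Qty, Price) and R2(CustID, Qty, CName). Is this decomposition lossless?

No

Common attributes: R1 ∩ R2 = {Qty}.
Closure of {Qty}: Qty → CName applies, adding CName. So (Qty)⁺ = {Qty, CName}.
The closure contains neither all of R1 = {Qty, Price} nor all of R2 = {CustID, Qty, CName}, so the common attributes are not a superkey of either fragment. The join is lossy.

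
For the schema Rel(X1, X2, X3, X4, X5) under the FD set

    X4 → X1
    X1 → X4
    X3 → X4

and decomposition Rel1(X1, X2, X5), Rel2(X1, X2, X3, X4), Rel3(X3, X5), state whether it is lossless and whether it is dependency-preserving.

Lossless test (chase): Rows 1 and 2 agree on X1; apply X1→X4 and equate their X4 entries. Rows 2 and 3 agree on X3; apply X3→X4 and equate their X4 entries. Rows 1 and 3 agree on X4; apply X4→X1 and equate their X1 entries. No row becomes fully distinguished — the join is lossy.
Dependency preservation: every FD's attributes lie within a single fragment, so each can be enforced locally — preserved.

lossy but dependency-preserving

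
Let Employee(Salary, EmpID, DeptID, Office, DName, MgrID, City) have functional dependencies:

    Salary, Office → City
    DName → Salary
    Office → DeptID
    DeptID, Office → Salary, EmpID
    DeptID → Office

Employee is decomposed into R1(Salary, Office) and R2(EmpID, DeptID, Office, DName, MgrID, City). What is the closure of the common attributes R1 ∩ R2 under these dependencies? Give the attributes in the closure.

R1 ∩ R2 = {Office}.
Office → DeptID applies, adding DeptID
DeptID, Office → Salary, EmpID applies, adding Salary, EmpID
Salary, Office → City applies, adding City
Closure: {Salary, EmpID, DeptID, Office, City}.

Salary, EmpID, DeptID, Office, City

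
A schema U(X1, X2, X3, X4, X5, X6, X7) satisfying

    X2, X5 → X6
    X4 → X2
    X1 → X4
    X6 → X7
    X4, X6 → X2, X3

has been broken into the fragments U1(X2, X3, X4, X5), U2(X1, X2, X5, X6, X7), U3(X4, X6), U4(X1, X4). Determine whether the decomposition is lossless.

Chase test. Columns are X1, X2, X3, X4, X5, X6, X7; row i has aⱼ where attribute j ∈ Ui, else bᵢⱼ.
Initial tableau (one row per fragment):
  row 1: b11 a2 a3 a4 a5 b16 b17
  row 2: a1 a2 b23 b24 a5 a6 a7
  row 3: b31 b32 b33 a4 b35 a6 b37
  row 4: a1 b42 b43 a4 b45 b46 b47
Rows 1 and 2 agree on X2, X5; apply X2, X5→X6 and equate their X6 entries.
Rows 1 and 3 agree on X4; apply X4→X2 and equate their X2 entries.
Rows 1 and 4 agree on X4; apply X4→X2 and equate their X2 entries.
Rows 2 and 4 agree on X1; apply X1→X4 and equate their X4 entries.
Rows 1 and 2 agree on X6; apply X6→X7 and equate their X7 entries.
Rows 1 and 3 agree on X6; apply X6→X7 and equate their X7 entries.
Rows 1 and 2 agree on X4, X6; apply X4, X6→X2, X3 and equate their X2, X3 entries.
Rows 1 and 3 agree on X4, X6; apply X4, X6→X2, X3 and equate their X2, X3 entries.
Row 2 is now all distinguished symbols — the join is lossless.

Yes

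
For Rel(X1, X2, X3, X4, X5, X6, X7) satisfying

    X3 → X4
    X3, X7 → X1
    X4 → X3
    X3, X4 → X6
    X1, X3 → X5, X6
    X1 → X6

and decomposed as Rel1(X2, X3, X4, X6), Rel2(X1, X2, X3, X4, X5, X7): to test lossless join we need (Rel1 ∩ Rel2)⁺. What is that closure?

X2, X3, X4, X6

Rel1 ∩ Rel2 = {X2, X3, X4}.
X3, X4 → X6 applies, adding X6
Closure: {X2, X3, X4, X6}.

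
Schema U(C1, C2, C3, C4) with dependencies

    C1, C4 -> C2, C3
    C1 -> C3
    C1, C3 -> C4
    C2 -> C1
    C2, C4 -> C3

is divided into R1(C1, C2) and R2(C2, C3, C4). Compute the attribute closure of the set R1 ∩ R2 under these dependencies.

C1, C2, C3, C4

R1 ∩ R2 = {C2}.
C2 → C1 applies, adding C1
C1 → C3 applies, adding C3
C1, C3 → C4 applies, adding C4
Closure: {C1, C2, C3, C4}.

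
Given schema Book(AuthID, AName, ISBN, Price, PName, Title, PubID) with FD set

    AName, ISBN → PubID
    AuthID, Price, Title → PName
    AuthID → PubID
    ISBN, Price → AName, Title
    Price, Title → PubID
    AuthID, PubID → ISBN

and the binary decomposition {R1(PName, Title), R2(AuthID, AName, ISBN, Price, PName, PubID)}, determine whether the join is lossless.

Common attributes: R1 ∩ R2 = {PName}.
No dependency enlarges {PName}, so (PName)⁺ = {PName}.
The closure contains neither all of R1 = {PName, Title} nor all of R2 = {AuthID, AName, ISBN, Price, PName, PubID}, so the common attributes are not a superkey of either fragment. The join is lossy.

No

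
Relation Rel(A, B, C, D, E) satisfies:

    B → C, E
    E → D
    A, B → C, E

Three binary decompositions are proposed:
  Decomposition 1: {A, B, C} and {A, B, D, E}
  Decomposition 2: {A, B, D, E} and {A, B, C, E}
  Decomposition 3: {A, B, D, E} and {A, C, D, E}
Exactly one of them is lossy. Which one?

Decomposition 1: common = {A, B}, closure = {A, B, C, D, E} → lossless.
Decomposition 2: common = {A, B, E}, closure = {A, B, C, D, E} → lossless.
Decomposition 3: common = {A, D, E}, closure = {A, D, E} → lossy.

Decomposition 3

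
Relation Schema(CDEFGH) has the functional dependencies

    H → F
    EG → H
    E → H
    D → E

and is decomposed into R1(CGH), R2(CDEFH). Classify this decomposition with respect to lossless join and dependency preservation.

lossy but dependency-preserving

Lossless test: (CH)⁺ = {CFH}, which is a superkey of neither fragment — lossy.
Dependency preservation: EG → H is not contained in any single fragment, but the restricted closure of its left-hand side across the fragments still reaches the right-hand side; the remaining FDs each lie inside some fragment. All dependencies are preserved.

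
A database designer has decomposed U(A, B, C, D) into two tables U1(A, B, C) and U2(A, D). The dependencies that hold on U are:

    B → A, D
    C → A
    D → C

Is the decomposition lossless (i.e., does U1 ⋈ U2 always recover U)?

No

Common attributes: U1 ∩ U2 = {A}.
No dependency enlarges {A}, so (A)⁺ = {A}.
The closure contains neither all of U1 = {A, B, C} nor all of U2 = {A, D}, so the common attributes are not a superkey of either fragment. The join is lossy.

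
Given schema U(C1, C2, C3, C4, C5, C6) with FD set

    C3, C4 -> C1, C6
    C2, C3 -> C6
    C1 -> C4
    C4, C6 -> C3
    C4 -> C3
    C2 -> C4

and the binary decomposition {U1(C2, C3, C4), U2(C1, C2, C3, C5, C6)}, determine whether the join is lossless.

Yes

Common attributes: U1 ∩ U2 = {C2, C3}.
Closure of {C2, C3}: C2, C3 → C6 applies, adding C6; C2 → C4 applies, adding C4; C3, C4 → C1, C6 applies, adding C1. So (C2, C3)⁺ = {C1, C2, C3, C4, C6}.
This closure contains every attribute of U1, so U1 ∩ U2 → U1. The join is lossless.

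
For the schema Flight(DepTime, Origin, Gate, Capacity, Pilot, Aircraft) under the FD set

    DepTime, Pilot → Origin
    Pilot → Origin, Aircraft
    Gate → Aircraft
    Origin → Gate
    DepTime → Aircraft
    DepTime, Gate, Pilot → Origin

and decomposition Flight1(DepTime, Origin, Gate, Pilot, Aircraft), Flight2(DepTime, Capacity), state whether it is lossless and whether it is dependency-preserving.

lossy but dependency-preserving

Lossless test: (DepTime)⁺ = {DepTime, Aircraft}, which is a superkey of neither fragment — lossy.
Dependency preservation: every FD's attributes lie within a single fragment, so each can be enforced locally — preserved.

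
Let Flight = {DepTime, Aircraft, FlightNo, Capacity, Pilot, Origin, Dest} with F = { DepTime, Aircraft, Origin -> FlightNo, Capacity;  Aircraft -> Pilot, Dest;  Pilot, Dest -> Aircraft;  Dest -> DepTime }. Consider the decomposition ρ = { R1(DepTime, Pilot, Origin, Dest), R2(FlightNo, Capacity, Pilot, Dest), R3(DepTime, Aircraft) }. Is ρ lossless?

Chase test. Columns are DepTime, Aircraft, FlightNo, Capacity, Pilot, Origin, Dest; row i has aⱼ where attribute j ∈ Ri, else bᵢⱼ.
Initial tableau (one row per fragment):
  row 1: a1 b12 b13 b14 a5 a6 a7
  row 2: b21 b22 a3 a4 a5 b26 a7
  row 3: a1 a2 b33 b34 b35 b36 b37
Rows 1 and 2 agree on Pilot, Dest; apply Pilot, Dest→Aircraft and equate their Aircraft entries.
Rows 1 and 2 agree on Dest; apply Dest→DepTime and equate their DepTime entries.
No row becomes fully distinguished — the join is lossy.

No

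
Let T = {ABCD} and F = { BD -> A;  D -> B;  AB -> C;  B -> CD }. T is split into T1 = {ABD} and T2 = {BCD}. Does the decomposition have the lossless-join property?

Common attributes: T1 ∩ T2 = {BD}.
Closure of {BD}: BD → A applies, adding A; AB → C applies, adding C. So (BD)⁺ = {ABCD}.
This closure contains every attribute of T1, so T1 ∩ T2 → T1. The join is lossless.

Yes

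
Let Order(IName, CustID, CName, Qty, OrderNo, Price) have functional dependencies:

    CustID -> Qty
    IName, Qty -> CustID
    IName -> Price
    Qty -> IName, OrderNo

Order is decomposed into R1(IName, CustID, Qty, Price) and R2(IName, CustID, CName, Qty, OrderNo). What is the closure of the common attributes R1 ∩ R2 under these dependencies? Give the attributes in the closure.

IName, CustID, Qty, OrderNo, Price

R1 ∩ R2 = {IName, CustID, Qty}.
IName → Price applies, adding Price
Qty → IName, OrderNo applies, adding OrderNo
Closure: {IName, CustID, Qty, OrderNo, Price}.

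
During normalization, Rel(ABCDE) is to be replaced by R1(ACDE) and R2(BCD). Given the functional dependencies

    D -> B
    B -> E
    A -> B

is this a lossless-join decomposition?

Yes

Common attributes: R1 ∩ R2 = {CD}.
Closure of {CD}: D → B applies, adding B; B → E applies, adding E. So (CD)⁺ = {BCDE}.
This closure contains every attribute of R2, so R1 ∩ R2 → R2. The join is lossless.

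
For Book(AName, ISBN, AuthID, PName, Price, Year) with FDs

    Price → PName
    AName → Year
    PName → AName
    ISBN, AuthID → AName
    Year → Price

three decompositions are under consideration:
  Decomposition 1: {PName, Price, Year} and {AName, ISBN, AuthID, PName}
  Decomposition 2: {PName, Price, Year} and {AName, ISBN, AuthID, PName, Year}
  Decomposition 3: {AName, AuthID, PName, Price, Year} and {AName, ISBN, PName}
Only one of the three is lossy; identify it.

Decomposition 3

Decomposition 1: common = {PName}, closure = {AName, PName, Price, Year} → lossless.
Decomposition 2: common = {PName, Year}, closure = {AName, PName, Price, Year} → lossless.
Decomposition 3: common = {AName, PName}, closure = {AName, PName, Price, Year} → lossy.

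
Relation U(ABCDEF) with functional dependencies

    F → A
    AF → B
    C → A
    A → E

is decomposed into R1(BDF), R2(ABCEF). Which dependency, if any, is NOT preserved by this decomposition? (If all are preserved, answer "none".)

F → A lies within R2.
AF → B lies within R2.
C → A lies within R2.
A → E lies within R2.
Every dependency is enforceable on the fragments, so the decomposition is dependency-preserving.

none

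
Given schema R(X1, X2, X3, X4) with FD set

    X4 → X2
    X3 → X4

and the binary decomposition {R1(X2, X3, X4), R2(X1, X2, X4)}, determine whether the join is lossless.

Common attributes: R1 ∩ R2 = {X2, X4}.
No dependency enlarges {X2, X4}, so (X2, X4)⁺ = {X2, X4}.
The closure contains neither all of R1 = {X2, X3, X4} nor all of R2 = {X1, X2, X4}, so the common attributes are not a superkey of either fragment. The join is lossy.

No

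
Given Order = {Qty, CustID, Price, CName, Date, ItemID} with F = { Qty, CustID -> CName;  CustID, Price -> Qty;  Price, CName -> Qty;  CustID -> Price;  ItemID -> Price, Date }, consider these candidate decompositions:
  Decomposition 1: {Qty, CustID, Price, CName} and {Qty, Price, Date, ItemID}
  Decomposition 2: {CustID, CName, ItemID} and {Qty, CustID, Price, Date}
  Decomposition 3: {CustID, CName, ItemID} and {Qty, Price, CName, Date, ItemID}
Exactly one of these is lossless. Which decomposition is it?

Decomposition 3

Decomposition 1: common = {Qty, Price}, closure = {Qty, Price} → lossy.
Decomposition 2: common = {CustID}, closure = {Qty, CustID, Price, CName} → lossy.
Decomposition 3: common = {CName, ItemID}, closure = {Qty, Price, CName, Date, ItemID} → lossless.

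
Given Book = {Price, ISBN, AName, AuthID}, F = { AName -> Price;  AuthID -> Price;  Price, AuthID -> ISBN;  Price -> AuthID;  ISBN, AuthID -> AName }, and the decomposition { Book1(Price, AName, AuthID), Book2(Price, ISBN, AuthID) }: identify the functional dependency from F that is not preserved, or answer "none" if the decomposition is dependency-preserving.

none

AName → Price lies within Book1.
AuthID → Price lies within Book1.
Price, AuthID → ISBN lies within Book2.
Price → AuthID lies within Book1.
ISBN, AuthID → AName: restricted closure across fragments reaches AName.
Every dependency is enforceable on the fragments, so the decomposition is dependency-preserving.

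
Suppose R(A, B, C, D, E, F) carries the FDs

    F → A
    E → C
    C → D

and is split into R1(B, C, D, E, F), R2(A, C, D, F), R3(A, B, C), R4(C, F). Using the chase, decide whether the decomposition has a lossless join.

Chase test. Columns are A, B, C, D, E, F; row i has aⱼ where attribute j ∈ Ri, else bᵢⱼ.
Initial tableau (one row per fragment):
  row 1: b11 a2 a3 a4 a5 a6
  row 2: a1 b22 a3 a4 b25 a6
  row 3: a1 a2 a3 b34 b35 b36
  row 4: b41 b42 a3 b44 b45 a6
Rows 1 and 2 agree on F; apply F→A and equate their A entries.
Rows 1 and 4 agree on F; apply F→A and equate their A entries.
Rows 1 and 3 agree on C; apply C→D and equate their D entries.
Rows 1 and 4 agree on C; apply C→D and equate their D entries.
Row 1 is now all distinguished symbols — the join is lossless.

Yes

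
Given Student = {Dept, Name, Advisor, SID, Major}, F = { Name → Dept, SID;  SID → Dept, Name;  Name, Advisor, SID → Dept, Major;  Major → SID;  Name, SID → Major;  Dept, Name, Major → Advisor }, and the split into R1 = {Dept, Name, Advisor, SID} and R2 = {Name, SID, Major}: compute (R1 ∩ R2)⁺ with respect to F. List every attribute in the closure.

R1 ∩ R2 = {Name, SID}.
Name → Dept, SID applies, adding Dept
Name, SID → Major applies, adding Major
Dept, Name, Major → Advisor applies, adding Advisor
Closure: {Dept, Name, Advisor, SID, Major}.

Dept, Name, Advisor, SID, Major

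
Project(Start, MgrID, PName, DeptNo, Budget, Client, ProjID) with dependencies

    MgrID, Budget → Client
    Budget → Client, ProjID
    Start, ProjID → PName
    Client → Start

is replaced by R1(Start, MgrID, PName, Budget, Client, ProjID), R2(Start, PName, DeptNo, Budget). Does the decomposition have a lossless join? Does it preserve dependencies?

Lossless test: (Start, PName, Budget)⁺ = {Start, PName, Budget, Client, ProjID}, which is a superkey of neither fragment — lossy.
Dependency preservation: every FD's attributes lie within a single fragment, so each can be enforced locally — preserved.

lossy but dependency-preserving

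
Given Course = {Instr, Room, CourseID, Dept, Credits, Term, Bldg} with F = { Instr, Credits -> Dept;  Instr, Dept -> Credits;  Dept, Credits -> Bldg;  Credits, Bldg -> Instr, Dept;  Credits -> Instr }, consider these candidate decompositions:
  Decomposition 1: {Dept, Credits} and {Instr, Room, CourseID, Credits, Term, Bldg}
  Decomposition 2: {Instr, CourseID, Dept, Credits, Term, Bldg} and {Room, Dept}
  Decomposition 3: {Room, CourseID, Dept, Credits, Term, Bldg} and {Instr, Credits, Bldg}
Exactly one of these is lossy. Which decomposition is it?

Decomposition 1: common = {Credits}, closure = {Instr, Dept, Credits, Bldg} → lossless.
Decomposition 2: common = {Dept}, closure = {Dept} → lossy.
Decomposition 3: common = {Credits, Bldg}, closure = {Instr, Dept, Credits, Bldg} → lossless.

Decomposition 2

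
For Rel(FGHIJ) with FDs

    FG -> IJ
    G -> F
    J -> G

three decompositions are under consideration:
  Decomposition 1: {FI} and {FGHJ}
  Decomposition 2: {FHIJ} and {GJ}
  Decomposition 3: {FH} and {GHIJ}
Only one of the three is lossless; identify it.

Decomposition 1: common = {F}, closure = {F} → lossy.
Decomposition 2: common = {J}, closure = {FGIJ} → lossless.
Decomposition 3: common = {H}, closure = {H} → lossy.

Decomposition 2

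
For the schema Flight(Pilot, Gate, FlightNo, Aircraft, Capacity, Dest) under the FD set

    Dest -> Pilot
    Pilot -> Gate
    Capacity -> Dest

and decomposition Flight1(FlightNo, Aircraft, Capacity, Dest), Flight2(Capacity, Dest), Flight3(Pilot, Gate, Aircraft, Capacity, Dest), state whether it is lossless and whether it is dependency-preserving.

lossless and dependency-preserving

Lossless test (chase): Rows 1 and 2 agree on Dest; apply Dest→Pilot and equate their Pilot entries. Rows 1 and 3 agree on Dest; apply Dest→Pilot and equate their Pilot entries. Rows 1 and 2 agree on Pilot; apply Pilot→Gate and equate their Gate entries. Rows 1 and 3 agree on Pilot; apply Pilot→Gate and equate their Gate entries. Row 1 is now all distinguished symbols — the join is lossless.
Dependency preservation: every FD's attributes lie within a single fragment, so each can be enforced locally — preserved.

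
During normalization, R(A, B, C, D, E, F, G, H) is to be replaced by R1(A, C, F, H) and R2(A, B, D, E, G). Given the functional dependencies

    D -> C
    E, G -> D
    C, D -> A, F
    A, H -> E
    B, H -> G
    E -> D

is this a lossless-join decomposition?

No

Common attributes: R1 ∩ R2 = {A}.
No dependency enlarges {A}, so (A)⁺ = {A}.
The closure contains neither all of R1 = {A, C, F, H} nor all of R2 = {A, B, D, E, G}, so the common attributes are not a superkey of either fragment. The join is lossy.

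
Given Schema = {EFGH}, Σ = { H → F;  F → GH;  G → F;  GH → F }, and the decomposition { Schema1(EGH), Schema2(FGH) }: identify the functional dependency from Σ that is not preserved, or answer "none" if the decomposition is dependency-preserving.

H → F lies within Schema2.
F → GH lies within Schema2.
G → F lies within Schema2.
GH → F lies within Schema2.
Every dependency is enforceable on the fragments, so the decomposition is dependency-preserving.

none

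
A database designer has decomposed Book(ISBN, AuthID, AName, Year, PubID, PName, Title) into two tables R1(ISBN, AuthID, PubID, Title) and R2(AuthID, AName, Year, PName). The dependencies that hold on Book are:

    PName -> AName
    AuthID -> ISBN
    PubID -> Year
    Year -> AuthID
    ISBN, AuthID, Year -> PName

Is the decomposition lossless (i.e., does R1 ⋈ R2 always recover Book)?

No

Common attributes: R1 ∩ R2 = {AuthID}.
Closure of {AuthID}: AuthID → ISBN applies, adding ISBN. So (AuthID)⁺ = {ISBN, AuthID}.
The closure contains neither all of R1 = {ISBN, AuthID, PubID, Title} nor all of R2 = {AuthID, AName, Year, PName}, so the common attributes are not a superkey of either fragment. The join is lossy.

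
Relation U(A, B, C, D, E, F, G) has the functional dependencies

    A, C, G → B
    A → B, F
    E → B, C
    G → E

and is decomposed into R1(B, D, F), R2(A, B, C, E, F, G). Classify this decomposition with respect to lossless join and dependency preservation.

Lossless test: (B, F)⁺ = {B, F}, which is a superkey of neither fragment — lossy.
Dependency preservation: every FD's attributes lie within a single fragment, so each can be enforced locally — preserved.

lossy but dependency-preserving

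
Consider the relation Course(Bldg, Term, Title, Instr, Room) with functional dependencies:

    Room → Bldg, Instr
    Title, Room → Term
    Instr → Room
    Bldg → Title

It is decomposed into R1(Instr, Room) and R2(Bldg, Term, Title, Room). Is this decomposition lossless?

Common attributes: R1 ∩ R2 = {Room}.
Closure of {Room}: Room → Bldg, Instr applies, adding Bldg, Instr; Bldg → Title applies, adding Title; Title, Room → Term applies, adding Term. So (Room)⁺ = {Bldg, Term, Title, Instr, Room}.
This closure contains every attribute of R1, so R1 ∩ R2 → R1. The join is lossless.

Yes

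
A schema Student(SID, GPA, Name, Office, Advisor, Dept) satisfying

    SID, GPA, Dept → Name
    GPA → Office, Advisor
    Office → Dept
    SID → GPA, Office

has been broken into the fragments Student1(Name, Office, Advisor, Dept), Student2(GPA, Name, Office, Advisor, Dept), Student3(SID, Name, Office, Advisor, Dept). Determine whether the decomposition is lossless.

No

Chase test. Columns are SID, GPA, Name, Office, Advisor, Dept; row i has aⱼ where attribute j ∈ Studenti, else bᵢⱼ.
Initial tableau (one row per fragment):
  row 1: b11 b12 a3 a4 a5 a6
  row 2: b21 a2 a3 a4 a5 a6
  row 3: a1 b32 a3 a4 a5 a6
No row becomes fully distinguished — the join is lossy.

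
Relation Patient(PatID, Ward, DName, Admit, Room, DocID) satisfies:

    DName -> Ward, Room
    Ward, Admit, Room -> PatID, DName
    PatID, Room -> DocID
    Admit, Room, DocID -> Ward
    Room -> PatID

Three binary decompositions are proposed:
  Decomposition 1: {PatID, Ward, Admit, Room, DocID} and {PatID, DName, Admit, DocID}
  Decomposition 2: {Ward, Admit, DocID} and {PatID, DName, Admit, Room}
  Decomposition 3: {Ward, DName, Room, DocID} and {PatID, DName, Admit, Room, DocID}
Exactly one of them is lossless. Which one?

Decomposition 3

Decomposition 1: common = {PatID, Admit, DocID}, closure = {PatID, Admit, DocID} → lossy.
Decomposition 2: common = {Admit}, closure = {Admit} → lossy.
Decomposition 3: common = {DName, Room, DocID}, closure = {PatID, Ward, DName, Room, DocID} → lossless.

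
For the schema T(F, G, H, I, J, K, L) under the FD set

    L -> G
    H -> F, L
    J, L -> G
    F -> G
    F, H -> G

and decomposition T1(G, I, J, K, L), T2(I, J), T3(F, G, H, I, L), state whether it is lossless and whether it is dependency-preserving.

lossy but dependency-preserving

Lossless test (chase): applying each FD to every pair of rows produces no changes in the tableau, so no row becomes fully distinguished — the join is lossy.
Dependency preservation: every FD's attributes lie within a single fragment, so each can be enforced locally — preserved.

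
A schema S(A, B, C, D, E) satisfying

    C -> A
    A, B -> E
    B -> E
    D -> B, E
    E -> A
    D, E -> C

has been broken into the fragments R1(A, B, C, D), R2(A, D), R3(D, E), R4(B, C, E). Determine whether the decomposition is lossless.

Chase test. Columns are A, B, C, D, E; row i has aⱼ where attribute j ∈ Ri, else bᵢⱼ.
Initial tableau (one row per fragment):
  row 1: a1 a2 a3 a4 b15
  row 2: a1 b22 b23 a4 b25
  row 3: b31 b32 b33 a4 a5
  row 4: b41 a2 a3 b44 a5
Rows 1 and 4 agree on C; apply C→A and equate their A entries.
Rows 1 and 4 agree on A, B; apply A, B→E and equate their E entries.
Rows 1 and 2 agree on D; apply D→B, E and equate their B, E entries.
Rows 1 and 3 agree on D; apply D→B, E and equate their B, E entries.
Rows 1 and 3 agree on E; apply E→A and equate their A entries.
Rows 1 and 2 agree on D, E; apply D, E→C and equate their C entries.
Rows 1 and 3 agree on D, E; apply D, E→C and equate their C entries.
Row 1 is now all distinguished symbols — the join is lossless.

Yes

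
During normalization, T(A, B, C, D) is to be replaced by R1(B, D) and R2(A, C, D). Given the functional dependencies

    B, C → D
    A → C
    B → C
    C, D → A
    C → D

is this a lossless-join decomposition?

No

Common attributes: R1 ∩ R2 = {D}.
No dependency enlarges {D}, so (D)⁺ = {D}.
The closure contains neither all of R1 = {B, D} nor all of R2 = {A, C, D}, so the common attributes are not a superkey of either fragment. The join is lossy.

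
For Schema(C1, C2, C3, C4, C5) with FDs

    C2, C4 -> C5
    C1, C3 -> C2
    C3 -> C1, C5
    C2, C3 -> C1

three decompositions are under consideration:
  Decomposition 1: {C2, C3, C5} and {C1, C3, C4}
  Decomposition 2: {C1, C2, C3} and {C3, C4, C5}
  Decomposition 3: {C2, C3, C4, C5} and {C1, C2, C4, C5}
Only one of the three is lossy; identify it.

Decomposition 1: common = {C3}, closure = {C1, C2, C3, C5} → lossless.
Decomposition 2: common = {C3}, closure = {C1, C2, C3, C5} → lossless.
Decomposition 3: common = {C2, C4, C5}, closure = {C2, C4, C5} → lossy.

Decomposition 3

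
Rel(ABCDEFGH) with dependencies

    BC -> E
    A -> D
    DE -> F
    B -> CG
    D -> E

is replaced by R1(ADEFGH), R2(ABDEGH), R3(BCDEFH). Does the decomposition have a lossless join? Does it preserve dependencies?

Lossless test (chase): Rows 1 and 2 agree on DE; apply DE→F and equate their F entries. Rows 2 and 3 agree on B; apply B→CG and equate their CG entries. Row 2 is now all distinguished symbols — the join is lossless.
Dependency preservation: B → CG is not contained in any single fragment, but the restricted closure of its left-hand side across the fragments still reaches the right-hand side; the remaining FDs each lie inside some fragment. All dependencies are preserved.

lossless and dependency-preserving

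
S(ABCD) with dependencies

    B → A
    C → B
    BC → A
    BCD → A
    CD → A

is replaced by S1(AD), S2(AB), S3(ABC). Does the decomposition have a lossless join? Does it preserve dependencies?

Lossless test (chase): applying each FD to every pair of rows produces no changes in the tableau, so no row becomes fully distinguished — the join is lossy.
Dependency preservation: BCD → A; CD → A are not contained in any single fragment, but the restricted closure of each left-hand side across the fragments still reaches the right-hand side; the remaining FDs each lie inside some fragment. All dependencies are preserved.

lossy but dependency-preserving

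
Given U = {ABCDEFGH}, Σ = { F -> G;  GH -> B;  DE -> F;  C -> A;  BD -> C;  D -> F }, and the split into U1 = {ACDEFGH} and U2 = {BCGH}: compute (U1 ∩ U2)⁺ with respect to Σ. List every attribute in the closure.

U1 ∩ U2 = {CGH}.
GH → B applies, adding B
C → A applies, adding A
Closure: {ABCGH}.

ABCGH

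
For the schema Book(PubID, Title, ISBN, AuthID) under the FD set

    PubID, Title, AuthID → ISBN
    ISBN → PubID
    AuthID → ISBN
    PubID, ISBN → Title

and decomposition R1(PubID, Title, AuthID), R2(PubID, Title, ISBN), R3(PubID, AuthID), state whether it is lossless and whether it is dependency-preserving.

lossy and not dependency-preserving

Lossless test (chase): Rows 1 and 3 agree on AuthID; apply AuthID→ISBN and equate their ISBN entries. Rows 1 and 3 agree on PubID, ISBN; apply PubID, ISBN→Title and equate their Title entries. No row becomes fully distinguished — the join is lossy.
Dependency preservation: the restricted closure of {PubID, Title, AuthID} across the fragments never reaches {ISBN}, so PubID, Title, AuthID → ISBN cannot be enforced without a join — not preserved.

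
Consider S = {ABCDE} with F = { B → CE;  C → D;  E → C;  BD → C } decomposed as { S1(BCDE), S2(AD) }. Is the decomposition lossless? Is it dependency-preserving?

Lossless test: (D)⁺ = {D}, which is a superkey of neither fragment — lossy.
Dependency preservation: every FD's attributes lie within a single fragment, so each can be enforced locally — preserved.

lossy but dependency-preserving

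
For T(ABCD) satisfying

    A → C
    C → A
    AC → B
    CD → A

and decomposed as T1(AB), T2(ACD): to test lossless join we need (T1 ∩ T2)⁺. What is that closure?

T1 ∩ T2 = {A}.
A → C applies, adding C
AC → B applies, adding B
Closure: {ABC}.

ABC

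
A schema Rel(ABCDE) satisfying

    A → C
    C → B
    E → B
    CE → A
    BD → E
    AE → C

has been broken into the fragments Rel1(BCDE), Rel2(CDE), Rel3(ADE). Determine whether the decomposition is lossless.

No

Chase test. Columns are ABCDE; row i has aⱼ where attribute j ∈ Reli, else bᵢⱼ.
Initial tableau (one row per fragment):
  row 1: b11 a2 a3 a4 a5
  row 2: b21 b22 a3 a4 a5
  row 3: a1 b32 b33 a4 a5
Rows 1 and 2 agree on C; apply C→B and equate their B entries.
Rows 1 and 3 agree on E; apply E→B and equate their B entries.
Rows 1 and 2 agree on CE; apply CE→A and equate their A entries.
No row becomes fully distinguished — the join is lossy.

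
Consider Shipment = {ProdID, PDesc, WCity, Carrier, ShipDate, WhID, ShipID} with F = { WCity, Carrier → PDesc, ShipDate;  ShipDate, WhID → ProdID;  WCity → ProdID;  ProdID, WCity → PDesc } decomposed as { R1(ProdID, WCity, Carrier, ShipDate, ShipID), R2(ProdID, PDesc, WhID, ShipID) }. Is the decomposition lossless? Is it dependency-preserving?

Lossless test: (ProdID, ShipID)⁺ = {ProdID, ShipID}, which is a superkey of neither fragment — lossy.
Dependency preservation: the restricted closure of {WCity, Carrier} across the fragments never reaches {PDesc, ShipDate}, so WCity, Carrier → PDesc, ShipDate cannot be enforced without a join — not preserved.

lossy and not dependency-preserving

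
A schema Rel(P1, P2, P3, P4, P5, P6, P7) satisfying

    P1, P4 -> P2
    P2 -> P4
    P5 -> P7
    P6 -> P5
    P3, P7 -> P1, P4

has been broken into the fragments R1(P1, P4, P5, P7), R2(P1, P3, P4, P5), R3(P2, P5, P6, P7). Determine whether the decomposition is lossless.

Chase test. Columns are P1, P2, P3, P4, P5, P6, P7; row i has aⱼ where attribute j ∈ Ri, else bᵢⱼ.
Initial tableau (one row per fragment):
  row 1: a1 b12 b13 a4 a5 b16 a7
  row 2: a1 b22 a3 a4 a5 b26 b27
  row 3: b31 a2 b33 b34 a5 a6 a7
Rows 1 and 2 agree on P1, P4; apply P1, P4→P2 and equate their P2 entries.
Rows 1 and 2 agree on P5; apply P5→P7 and equate their P7 entries.
No row becomes fully distinguished — the join is lossy.

No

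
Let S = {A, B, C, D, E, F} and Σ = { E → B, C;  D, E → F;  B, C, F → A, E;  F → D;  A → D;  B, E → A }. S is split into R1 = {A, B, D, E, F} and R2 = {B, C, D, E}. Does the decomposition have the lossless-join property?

Common attributes: R1 ∩ R2 = {B, D, E}.
Closure of {B, D, E}: E → B, C applies, adding C; D, E → F applies, adding F; B, C, F → A, E applies, adding A. So (B, D, E)⁺ = {A, B, C, D, E, F}.
This closure contains every attribute of R1, so R1 ∩ R2 → R1. The join is lossless.

Yes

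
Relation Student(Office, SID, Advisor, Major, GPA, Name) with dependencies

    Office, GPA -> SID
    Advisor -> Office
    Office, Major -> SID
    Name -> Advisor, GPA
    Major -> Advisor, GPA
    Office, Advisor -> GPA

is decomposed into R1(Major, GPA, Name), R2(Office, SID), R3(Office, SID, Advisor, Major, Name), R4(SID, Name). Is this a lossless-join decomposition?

Yes

Chase test. Columns are Office, SID, Advisor, Major, GPA, Name; row i has aⱼ where attribute j ∈ Ri, else bᵢⱼ.
Initial tableau (one row per fragment):
  row 1: b11 b12 b13 a4 a5 a6
  row 2: a1 a2 b23 b24 b25 b26
  row 3: a1 a2 a3 a4 b35 a6
  row 4: b41 a2 b43 b44 b45 a6
Rows 1 and 3 agree on Name; apply Name→Advisor, GPA and equate their Advisor, GPA entries.
Rows 1 and 4 agree on Name; apply Name→Advisor, GPA and equate their Advisor, GPA entries.
Rows 1 and 3 agree on Advisor; apply Advisor→Office and equate their Office entries.
Rows 1 and 4 agree on Advisor; apply Advisor→Office and equate their Office entries.
Rows 1 and 3 agree on Office, Major; apply Office, Major→SID and equate their SID entries.
Row 1 is now all distinguished symbols — the join is lossless.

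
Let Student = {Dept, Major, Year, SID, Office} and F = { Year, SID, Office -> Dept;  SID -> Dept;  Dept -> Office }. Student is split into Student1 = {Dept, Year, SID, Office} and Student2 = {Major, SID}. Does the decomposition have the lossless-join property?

No

Common attributes: Student1 ∩ Student2 = {SID}.
Closure of {SID}: SID → Dept applies, adding Dept; Dept → Office applies, adding Office. So (SID)⁺ = {Dept, SID, Office}.
The closure contains neither all of Student1 = {Dept, Year, SID, Office} nor all of Student2 = {Major, SID}, so the common attributes are not a superkey of either fragment. The join is lossy.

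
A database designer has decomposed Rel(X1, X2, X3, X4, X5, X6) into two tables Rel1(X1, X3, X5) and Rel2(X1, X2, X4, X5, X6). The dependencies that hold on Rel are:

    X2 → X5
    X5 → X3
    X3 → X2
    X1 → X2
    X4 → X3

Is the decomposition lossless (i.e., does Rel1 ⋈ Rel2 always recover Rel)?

Yes

Common attributes: Rel1 ∩ Rel2 = {X1, X5}.
Closure of {X1, X5}: X5 → X3 applies, adding X3; X3 → X2 applies, adding X2. So (X1, X5)⁺ = {X1, X2, X3, X5}.
This closure contains every attribute of Rel1, so Rel1 ∩ Rel2 → Rel1. The join is lossless.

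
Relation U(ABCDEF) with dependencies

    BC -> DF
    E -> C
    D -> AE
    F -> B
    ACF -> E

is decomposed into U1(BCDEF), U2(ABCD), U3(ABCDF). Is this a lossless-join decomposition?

Chase test. Columns are ABCDEF; row i has aⱼ where attribute j ∈ Ui, else bᵢⱼ.
Initial tableau (one row per fragment):
  row 1: b11 a2 a3 a4 a5 a6
  row 2: a1 a2 a3 a4 b25 b26
  row 3: a1 a2 a3 a4 b35 a6
Rows 1 and 2 agree on BC; apply BC→DF and equate their DF entries.
Rows 1 and 2 agree on D; apply D→AE and equate their AE entries.
Rows 1 and 3 agree on D; apply D→AE and equate their AE entries.
Row 1 is now all distinguished symbols — the join is lossless.

Yes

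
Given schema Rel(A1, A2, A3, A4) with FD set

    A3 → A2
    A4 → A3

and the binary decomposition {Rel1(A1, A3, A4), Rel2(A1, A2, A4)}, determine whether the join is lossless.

Yes

Common attributes: Rel1 ∩ Rel2 = {A1, A4}.
Closure of {A1, A4}: A4 → A3 applies, adding A3; A3 → A2 applies, adding A2. So (A1, A4)⁺ = {A1, A2, A3, A4}.
This closure contains every attribute of Rel1, so Rel1 ∩ Rel2 → Rel1. The join is lossless.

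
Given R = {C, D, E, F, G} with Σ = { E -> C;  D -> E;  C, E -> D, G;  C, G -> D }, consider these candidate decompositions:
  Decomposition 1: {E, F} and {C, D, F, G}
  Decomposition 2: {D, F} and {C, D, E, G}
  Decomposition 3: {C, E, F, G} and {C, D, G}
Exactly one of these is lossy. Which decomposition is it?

Decomposition 1

Decomposition 1: common = {F}, closure = {F} → lossy.
Decomposition 2: common = {D}, closure = {C, D, E, G} → lossless.
Decomposition 3: common = {C, G}, closure = {C, D, E, G} → lossless.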